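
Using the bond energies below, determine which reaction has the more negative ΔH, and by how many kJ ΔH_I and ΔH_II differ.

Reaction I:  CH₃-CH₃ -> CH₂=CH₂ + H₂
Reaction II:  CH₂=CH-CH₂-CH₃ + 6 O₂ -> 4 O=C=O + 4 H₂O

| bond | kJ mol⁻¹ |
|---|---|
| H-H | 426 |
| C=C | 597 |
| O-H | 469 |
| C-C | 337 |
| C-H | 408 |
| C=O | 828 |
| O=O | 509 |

Reaction I:
  Bonds broken (reactants):
    C-C: 1 × 337 = 337
    C-H: 6 × 408 = 2448
    Σ(broken) = 2785 kJ
  Bonds formed (products):
    C-H: 4 × 408 = 1632
    C=C: 1 × 597 = 597
    H-H: 1 × 426 = 426
    Σ(formed) = 2655 kJ
  ΔH_I = 2785 − 2655 = +130 kJ
Reaction II:
  Bonds broken (reactants):
    C-C: 2 × 337 = 674
    C-H: 8 × 408 = 3264
    C=C: 1 × 597 = 597
    O=O: 6 × 509 = 3054
    Σ(broken) = 7589 kJ
  Bonds formed (products):
    C=O: 8 × 828 = 6624
    O-H: 8 × 469 = 3752
    Σ(formed) = 10376 kJ
  ΔH_II = 7589 − 10376 = −2787 kJ
ΔH_I − ΔH_II = +2917 kJ, so reaction II has the more negative ΔH; |ΔH_I − ΔH_II| = 2917 kJ.

Reaction II, by 2917 kJ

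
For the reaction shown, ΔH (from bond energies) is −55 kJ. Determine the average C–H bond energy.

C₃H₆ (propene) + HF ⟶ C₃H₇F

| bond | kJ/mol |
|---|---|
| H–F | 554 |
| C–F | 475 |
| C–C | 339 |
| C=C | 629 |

D(C–H) ≈ 424 kJ/mol

Let D be the C–H bond energy.
Σ(broken) = 1×339 + 6×D + 1×629 + 1×554 = 1522 + 6D
Σ(formed) = 2×339 + 1×475 + 7×D = 1153 + 7D
ΔH = Σ(broken) − Σ(formed) = (1522 + 6D) − (1153 + 7D) = +369 − D
Setting this equal to −55 kJ gives D = 424 kJ/mol.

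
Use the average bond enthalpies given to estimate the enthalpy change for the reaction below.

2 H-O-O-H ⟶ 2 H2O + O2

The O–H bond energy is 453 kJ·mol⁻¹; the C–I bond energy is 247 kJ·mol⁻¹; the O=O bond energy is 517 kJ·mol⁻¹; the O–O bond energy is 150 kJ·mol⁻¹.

Bonds broken (reactants):
  O–H: 4 × 453 = 1812
  O–O: 2 × 150 = 300
  Σ(broken) = 2112 kJ
Bonds formed (products):
  O–H: 4 × 453 = 1812
  O=O: 1 × 517 = 517
  Σ(formed) = 2329 kJ
ΔH = Σ(broken) − Σ(formed) = 2112 − 2329 = −217 kJ

ΔH ≈ −217 kJ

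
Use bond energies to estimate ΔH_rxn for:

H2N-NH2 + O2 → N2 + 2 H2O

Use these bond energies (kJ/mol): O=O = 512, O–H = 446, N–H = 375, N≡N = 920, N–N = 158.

Bonds broken (reactants):
  N–H: 4 × 375 = 1500
  N–N: 1 × 158 = 158
  O=O: 1 × 512 = 512
  Σ(broken) = 2170 kJ
Bonds formed (products):
  N≡N: 1 × 920 = 920
  O–H: 4 × 446 = 1784
  Σ(formed) = 2704 kJ
ΔH = Σ(broken) − Σ(formed) = 2170 − 2704 = −534 kJ

ΔH ≈ −534 kJ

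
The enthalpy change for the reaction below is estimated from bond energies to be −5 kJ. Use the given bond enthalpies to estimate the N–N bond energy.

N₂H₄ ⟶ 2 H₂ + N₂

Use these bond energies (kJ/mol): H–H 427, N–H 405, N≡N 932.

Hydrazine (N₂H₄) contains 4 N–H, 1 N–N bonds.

D(N–N) ≈ 161 kJ/mol

Let D be the N–N bond energy.
Σ(broken) = 4×405 + 1×D = 1620 + D
Σ(formed) = 2×427 + 1×932 = 1786
ΔH = Σ(broken) − Σ(formed) = (1620 + D) − (1786) = −166 + D
Setting this equal to −5 kJ gives D = 161 kJ/mol.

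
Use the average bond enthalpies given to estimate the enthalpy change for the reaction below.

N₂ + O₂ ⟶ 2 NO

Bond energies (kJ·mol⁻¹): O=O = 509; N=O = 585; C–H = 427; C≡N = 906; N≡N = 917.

Bonds broken (reactants):
  N≡N: 1 × 917 = 917
  O=O: 1 × 509 = 509
  Σ(broken) = 1426 kJ
Bonds formed (products):
  N=O: 2 × 585 = 1170
  Σ(formed) = 1170 kJ
ΔH = Σ(broken) − Σ(formed) = 1426 − 1170 = +256 kJ

ΔH ≈ +256 kJ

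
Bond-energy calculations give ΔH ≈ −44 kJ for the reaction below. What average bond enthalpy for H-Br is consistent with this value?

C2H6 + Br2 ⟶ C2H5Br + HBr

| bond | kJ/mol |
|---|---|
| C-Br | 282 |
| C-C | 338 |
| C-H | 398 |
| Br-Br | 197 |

Let D be the H-Br bond energy.
Σ(broken) = 1×197 + 1×338 + 6×398 = 2923
Σ(formed) = 1×282 + 1×338 + 5×398 + 1×D = 2610 + D
ΔH = Σ(broken) − Σ(formed) = (2923) − (2610 + D) = +313 − D
Setting this equal to −44 kJ gives D = 357 kJ/mol.

D(H-Br) ≈ 357 kJ/mol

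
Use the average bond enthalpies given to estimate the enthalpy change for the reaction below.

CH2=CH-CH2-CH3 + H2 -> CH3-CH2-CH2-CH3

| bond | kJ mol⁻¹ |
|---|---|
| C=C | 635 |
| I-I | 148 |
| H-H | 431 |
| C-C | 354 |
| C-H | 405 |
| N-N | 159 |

Bonds broken (reactants):
  C-C: 2 × 354 = 708
  C-H: 8 × 405 = 3240
  C=C: 1 × 635 = 635
  H-H: 1 × 431 = 431
  Σ(broken) = 5014 kJ
Bonds formed (products):
  C-C: 3 × 354 = 1062
  C-H: 10 × 405 = 4050
  Σ(formed) = 5112 kJ
ΔH = Σ(broken) − Σ(formed) = 5014 − 5112 = −98 kJ

ΔH ≈ −98 kJ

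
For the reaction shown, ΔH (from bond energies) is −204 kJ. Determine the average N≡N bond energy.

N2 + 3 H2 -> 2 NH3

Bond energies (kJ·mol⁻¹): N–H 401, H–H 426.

Let D be the N≡N bond energy.
Σ(broken) = 3×426 + 1×D = 1278 + D
Σ(formed) = 6×401 = 2406
ΔH = Σ(broken) − Σ(formed) = (1278 + D) − (2406) = −1128 + D
Setting this equal to −204 kJ gives D = 924 kJ/mol.

D(N≡N) ≈ 924 kJ/mol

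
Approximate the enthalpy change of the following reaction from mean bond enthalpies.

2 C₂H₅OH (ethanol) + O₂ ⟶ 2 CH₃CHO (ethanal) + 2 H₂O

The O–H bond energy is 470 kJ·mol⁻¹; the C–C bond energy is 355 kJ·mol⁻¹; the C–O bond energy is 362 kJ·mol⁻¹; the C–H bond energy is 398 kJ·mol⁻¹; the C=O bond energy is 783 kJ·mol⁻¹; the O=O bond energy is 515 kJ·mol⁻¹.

ΔH ≈ −471 kJ

Bonds broken (reactants):
  C–C: 2 × 355 = 710
  C–H: 10 × 398 = 3980
  C–O: 2 × 362 = 724
  O–H: 2 × 470 = 940
  O=O: 1 × 515 = 515
  Σ(broken) = 6869 kJ
Bonds formed (products):
  C–C: 2 × 355 = 710
  C–H: 8 × 398 = 3184
  C=O: 2 × 783 = 1566
  O–H: 4 × 470 = 1880
  Σ(formed) = 7340 kJ
ΔH = Σ(broken) − Σ(formed) = 6869 − 7340 = −471 kJ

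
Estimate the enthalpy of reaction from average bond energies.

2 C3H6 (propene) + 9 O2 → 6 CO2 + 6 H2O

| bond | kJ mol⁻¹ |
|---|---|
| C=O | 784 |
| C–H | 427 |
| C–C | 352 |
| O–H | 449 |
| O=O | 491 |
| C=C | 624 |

Bonds broken (reactants):
  C–C: 2 × 352 = 704
  C–H: 12 × 427 = 5124
  C=C: 2 × 624 = 1248
  O=O: 9 × 491 = 4419
  Σ(broken) = 11495 kJ
Bonds formed (products):
  C=O: 12 × 784 = 9408
  O–H: 12 × 449 = 5388
  Σ(formed) = 14796 kJ
ΔH = Σ(broken) − Σ(formed) = 11495 − 14796 = −3301 kJ

ΔH ≈ −3301 kJ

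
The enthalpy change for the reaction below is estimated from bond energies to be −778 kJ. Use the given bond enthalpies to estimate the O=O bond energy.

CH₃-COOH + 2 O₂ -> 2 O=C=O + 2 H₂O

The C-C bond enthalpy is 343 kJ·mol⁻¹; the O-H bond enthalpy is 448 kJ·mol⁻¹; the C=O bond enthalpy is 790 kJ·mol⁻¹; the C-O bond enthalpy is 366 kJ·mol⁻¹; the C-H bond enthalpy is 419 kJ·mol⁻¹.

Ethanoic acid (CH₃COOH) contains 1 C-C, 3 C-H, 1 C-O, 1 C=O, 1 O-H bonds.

D(O=O) ≈ 485 kJ/mol

Let D be the O=O bond energy.
Σ(broken) = 1×343 + 3×419 + 1×366 + 1×790 + 1×448 + 2×D = 3204 + 2D
Σ(formed) = 4×790 + 4×448 = 4952
ΔH = Σ(broken) − Σ(formed) = (3204 + 2D) − (4952) = −1748 + 2D
Setting this equal to −778 kJ gives 2D = 970, so D = 485 kJ/mol.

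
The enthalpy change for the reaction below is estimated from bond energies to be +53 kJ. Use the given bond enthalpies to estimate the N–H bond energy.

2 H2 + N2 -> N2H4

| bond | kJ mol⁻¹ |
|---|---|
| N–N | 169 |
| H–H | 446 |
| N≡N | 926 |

D(N–H) ≈ 399 kJ/mol

Let D be the N–H bond energy.
Σ(broken) = 2×446 + 1×926 = 1818
Σ(formed) = 4×D + 1×169 = 169 + 4D
ΔH = Σ(broken) − Σ(formed) = (1818) − (169 + 4D) = +1649 − 4D
Setting this equal to +53 kJ gives 4D = 1596, so D = 399 kJ/mol.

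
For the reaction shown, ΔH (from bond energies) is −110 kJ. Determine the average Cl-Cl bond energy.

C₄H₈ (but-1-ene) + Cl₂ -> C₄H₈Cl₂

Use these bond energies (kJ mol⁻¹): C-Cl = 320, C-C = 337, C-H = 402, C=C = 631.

Let D be the Cl-Cl bond energy.
Σ(broken) = 2×337 + 8×402 + 1×631 + 1×D = 4521 + D
Σ(formed) = 3×337 + 2×320 + 8×402 = 4867
ΔH = Σ(broken) − Σ(formed) = (4521 + D) − (4867) = −346 + D
Setting this equal to −110 kJ gives D = 236 kJ/mol.

D(Cl-Cl) ≈ 236 kJ/mol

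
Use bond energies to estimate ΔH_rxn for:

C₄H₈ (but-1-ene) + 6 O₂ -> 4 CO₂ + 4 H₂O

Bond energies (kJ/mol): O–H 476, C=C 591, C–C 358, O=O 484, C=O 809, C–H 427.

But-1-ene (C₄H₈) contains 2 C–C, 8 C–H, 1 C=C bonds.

Bonds broken (reactants):
  C–C: 2 × 358 = 716
  C–H: 8 × 427 = 3416
  C=C: 1 × 591 = 591
  O=O: 6 × 484 = 2904
  Σ(broken) = 7627 kJ
Bonds formed (products):
  C=O: 8 × 809 = 6472
  O–H: 8 × 476 = 3808
  Σ(formed) = 10280 kJ
ΔH = Σ(broken) − Σ(formed) = 7627 − 10280 = −2653 kJ

ΔH ≈ −2653 kJ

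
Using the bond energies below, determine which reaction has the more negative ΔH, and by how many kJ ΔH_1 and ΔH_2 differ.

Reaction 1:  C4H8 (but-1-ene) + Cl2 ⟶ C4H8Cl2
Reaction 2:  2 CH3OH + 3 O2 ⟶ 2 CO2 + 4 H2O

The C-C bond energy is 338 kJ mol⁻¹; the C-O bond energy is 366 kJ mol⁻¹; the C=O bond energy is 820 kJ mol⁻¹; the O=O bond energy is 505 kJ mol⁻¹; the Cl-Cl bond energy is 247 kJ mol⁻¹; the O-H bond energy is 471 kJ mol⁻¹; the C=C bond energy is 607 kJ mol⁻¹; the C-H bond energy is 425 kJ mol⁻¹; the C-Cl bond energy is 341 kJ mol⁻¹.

Reaction 1:
  Bonds broken (reactants):
    C-C: 2 × 338 = 676
    C-H: 8 × 425 = 3400
    C=C: 1 × 607 = 607
    Cl-Cl: 1 × 247 = 247
    Σ(broken) = 4930 kJ
  Bonds formed (products):
    C-C: 3 × 338 = 1014
    C-Cl: 2 × 341 = 682
    C-H: 8 × 425 = 3400
    Σ(formed) = 5096 kJ
  ΔH_1 = 4930 − 5096 = −166 kJ
Reaction 2:
  Bonds broken (reactants):
    C-H: 6 × 425 = 2550
    C-O: 2 × 366 = 732
    O-H: 2 × 471 = 942
    O=O: 3 × 505 = 1515
    Σ(broken) = 5739 kJ
  Bonds formed (products):
    C=O: 4 × 820 = 3280
    O-H: 8 × 471 = 3768
    Σ(formed) = 7048 kJ
  ΔH_2 = 5739 − 7048 = −1309 kJ
ΔH_1 − ΔH_2 = +1143 kJ, so reaction 2 has the more negative ΔH; |ΔH_1 − ΔH_2| = 1143 kJ.

Reaction 2, by 1143 kJ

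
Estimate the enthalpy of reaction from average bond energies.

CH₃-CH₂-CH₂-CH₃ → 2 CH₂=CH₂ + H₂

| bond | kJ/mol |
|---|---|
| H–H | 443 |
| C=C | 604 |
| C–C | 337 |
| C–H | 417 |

Bonds broken (reactants):
  C–C: 3 × 337 = 1011
  C–H: 10 × 417 = 4170
  Σ(broken) = 5181 kJ
Bonds formed (products):
  C–H: 8 × 417 = 3336
  C=C: 2 × 604 = 1208
  H–H: 1 × 443 = 443
  Σ(formed) = 4987 kJ
ΔH = Σ(broken) − Σ(formed) = 5181 − 4987 = +194 kJ

ΔH ≈ +194 kJ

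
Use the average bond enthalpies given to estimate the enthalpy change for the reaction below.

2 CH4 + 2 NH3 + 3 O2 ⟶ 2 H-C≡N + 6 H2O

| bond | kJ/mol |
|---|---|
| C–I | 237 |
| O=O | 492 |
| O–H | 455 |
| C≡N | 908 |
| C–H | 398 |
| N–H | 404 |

ΔH ≈ −988 kJ

Bonds broken (reactants):
  C–H: 8 × 398 = 3184
  N–H: 6 × 404 = 2424
  O=O: 3 × 492 = 1476
  Σ(broken) = 7084 kJ
Bonds formed (products):
  C≡N: 2 × 908 = 1816
  C–H: 2 × 398 = 796
  O–H: 12 × 455 = 5460
  Σ(formed) = 8072 kJ
ΔH = Σ(broken) − Σ(formed) = 7084 − 8072 = −988 kJ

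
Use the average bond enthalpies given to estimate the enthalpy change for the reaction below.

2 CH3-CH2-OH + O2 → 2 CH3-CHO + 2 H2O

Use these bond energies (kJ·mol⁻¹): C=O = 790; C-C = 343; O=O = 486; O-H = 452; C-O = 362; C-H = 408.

ΔH ≈ −458 kJ

Bonds broken (reactants):
  C-C: 2 × 343 = 686
  C-H: 10 × 408 = 4080
  C-O: 2 × 362 = 724
  O-H: 2 × 452 = 904
  O=O: 1 × 486 = 486
  Σ(broken) = 6880 kJ
Bonds formed (products):
  C-C: 2 × 343 = 686
  C-H: 8 × 408 = 3264
  C=O: 2 × 790 = 1580
  O-H: 4 × 452 = 1808
  Σ(formed) = 7338 kJ
ΔH = Σ(broken) − Σ(formed) = 6880 − 7338 = −458 kJ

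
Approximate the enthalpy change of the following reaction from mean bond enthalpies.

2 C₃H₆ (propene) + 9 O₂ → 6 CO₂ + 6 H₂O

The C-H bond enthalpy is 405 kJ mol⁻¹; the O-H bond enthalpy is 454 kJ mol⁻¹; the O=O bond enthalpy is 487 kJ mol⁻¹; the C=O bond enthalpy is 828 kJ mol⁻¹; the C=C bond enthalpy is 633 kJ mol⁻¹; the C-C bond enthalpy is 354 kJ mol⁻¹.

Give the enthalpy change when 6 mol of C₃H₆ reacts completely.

Bonds broken (reactants):
  C-C: 2 × 354 = 708
  C-H: 12 × 405 = 4860
  C=C: 2 × 633 = 1266
  O=O: 9 × 487 = 4383
  Σ(broken) = 11217 kJ
Bonds formed (products):
  C=O: 12 × 828 = 9936
  O-H: 12 × 454 = 5448
  Σ(formed) = 15384 kJ
ΔH = Σ(broken) − Σ(formed) = 11217 − 15384 = −4167 kJ
For 3× the reaction as written: 3 × (−4167) = −12501 kJ

ΔH = −12501 kJ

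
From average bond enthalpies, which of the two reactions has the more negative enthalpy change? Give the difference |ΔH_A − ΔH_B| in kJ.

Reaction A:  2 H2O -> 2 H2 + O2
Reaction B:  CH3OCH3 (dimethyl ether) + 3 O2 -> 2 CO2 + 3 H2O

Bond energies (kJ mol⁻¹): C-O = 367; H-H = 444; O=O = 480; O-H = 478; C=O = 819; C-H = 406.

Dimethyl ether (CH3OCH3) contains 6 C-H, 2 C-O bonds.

Reaction B, by 2078 kJ

Reaction A:
  Bonds broken (reactants):
    O-H: 4 × 478 = 1912
    Σ(broken) = 1912 kJ
  Bonds formed (products):
    H-H: 2 × 444 = 888
    O=O: 1 × 480 = 480
    Σ(formed) = 1368 kJ
  ΔH_A = 1912 − 1368 = +544 kJ
Reaction B:
  Bonds broken (reactants):
    C-H: 6 × 406 = 2436
    C-O: 2 × 367 = 734
    O=O: 3 × 480 = 1440
    Σ(broken) = 4610 kJ
  Bonds formed (products):
    C=O: 4 × 819 = 3276
    O-H: 6 × 478 = 2868
    Σ(formed) = 6144 kJ
  ΔH_B = 4610 − 6144 = −1534 kJ
ΔH_A − ΔH_B = +2078 kJ, so reaction B has the more negative ΔH; |ΔH_A − ΔH_B| = 2078 kJ.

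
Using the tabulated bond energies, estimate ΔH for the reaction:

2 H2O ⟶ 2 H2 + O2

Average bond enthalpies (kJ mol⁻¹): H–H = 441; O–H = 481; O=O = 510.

Bonds broken (reactants):
  O–H: 4 × 481 = 1924
  Σ(broken) = 1924 kJ
Bonds formed (products):
  H–H: 2 × 441 = 882
  O=O: 1 × 510 = 510
  Σ(formed) = 1392 kJ
ΔH = Σ(broken) − Σ(formed) = 1924 − 1392 = +532 kJ

ΔH ≈ +532 kJ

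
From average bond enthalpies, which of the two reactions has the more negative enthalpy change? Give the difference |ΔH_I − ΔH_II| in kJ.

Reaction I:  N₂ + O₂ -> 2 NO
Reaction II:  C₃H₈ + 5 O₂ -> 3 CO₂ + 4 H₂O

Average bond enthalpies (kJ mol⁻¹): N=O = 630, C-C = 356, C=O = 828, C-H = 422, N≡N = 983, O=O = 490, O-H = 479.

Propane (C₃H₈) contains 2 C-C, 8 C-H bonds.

Reaction I:
  Bonds broken (reactants):
    N≡N: 1 × 983 = 983
    O=O: 1 × 490 = 490
    Σ(broken) = 1473 kJ
  Bonds formed (products):
    N=O: 2 × 630 = 1260
    Σ(formed) = 1260 kJ
  ΔH_I = 1473 − 1260 = +213 kJ
Reaction II:
  Bonds broken (reactants):
    C-C: 2 × 356 = 712
    C-H: 8 × 422 = 3376
    O=O: 5 × 490 = 2450
    Σ(broken) = 6538 kJ
  Bonds formed (products):
    C=O: 6 × 828 = 4968
    O-H: 8 × 479 = 3832
    Σ(formed) = 8800 kJ
  ΔH_II = 6538 − 8800 = −2262 kJ
ΔH_I − ΔH_II = +2475 kJ, so reaction II has the more negative ΔH; |ΔH_I − ΔH_II| = 2475 kJ.

Reaction II, by 2475 kJ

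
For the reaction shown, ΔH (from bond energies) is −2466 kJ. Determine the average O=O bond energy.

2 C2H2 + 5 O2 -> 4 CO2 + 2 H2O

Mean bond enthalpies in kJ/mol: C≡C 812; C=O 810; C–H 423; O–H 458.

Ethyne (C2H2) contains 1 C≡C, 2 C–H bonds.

Let D be the O=O bond energy.
Σ(broken) = 2×812 + 4×423 + 5×D = 3316 + 5D
Σ(formed) = 8×810 + 4×458 = 8312
ΔH = Σ(broken) − Σ(formed) = (3316 + 5D) − (8312) = −4996 + 5D
Setting this equal to −2466 kJ gives 5D = 2530, so D = 506 kJ/mol.

D(O=O) ≈ 506 kJ/mol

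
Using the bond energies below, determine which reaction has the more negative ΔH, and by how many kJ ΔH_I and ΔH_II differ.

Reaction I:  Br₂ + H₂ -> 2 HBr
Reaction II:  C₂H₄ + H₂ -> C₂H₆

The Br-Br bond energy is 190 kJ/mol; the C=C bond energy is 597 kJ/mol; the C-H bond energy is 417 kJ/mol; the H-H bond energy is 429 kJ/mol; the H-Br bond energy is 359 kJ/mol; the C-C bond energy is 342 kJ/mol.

Reaction II, by 51 kJ

Reaction I:
  Bonds broken (reactants):
    Br-Br: 1 × 190 = 190
    H-H: 1 × 429 = 429
    Σ(broken) = 619 kJ
  Bonds formed (products):
    H-Br: 2 × 359 = 718
    Σ(formed) = 718 kJ
  ΔH_I = 619 − 718 = −99 kJ
Reaction II:
  Bonds broken (reactants):
    C-H: 4 × 417 = 1668
    C=C: 1 × 597 = 597
    H-H: 1 × 429 = 429
    Σ(broken) = 2694 kJ
  Bonds formed (products):
    C-C: 1 × 342 = 342
    C-H: 6 × 417 = 2502
    Σ(formed) = 2844 kJ
  ΔH_II = 2694 − 2844 = −150 kJ
ΔH_I − ΔH_II = +51 kJ, so reaction II has the more negative ΔH; |ΔH_I − ΔH_II| = 51 kJ.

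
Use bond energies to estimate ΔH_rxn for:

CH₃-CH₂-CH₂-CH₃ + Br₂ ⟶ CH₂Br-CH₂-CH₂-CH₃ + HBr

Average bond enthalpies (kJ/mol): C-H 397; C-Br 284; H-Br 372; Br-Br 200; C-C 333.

Bonds broken (reactants):
  Br-Br: 1 × 200 = 200
  C-C: 3 × 333 = 999
  C-H: 10 × 397 = 3970
  Σ(broken) = 5169 kJ
Bonds formed (products):
  C-Br: 1 × 284 = 284
  C-C: 3 × 333 = 999
  C-H: 9 × 397 = 3573
  H-Br: 1 × 372 = 372
  Σ(formed) = 5228 kJ
ΔH = Σ(broken) − Σ(formed) = 5169 − 5228 = −59 kJ

ΔH ≈ −59 kJ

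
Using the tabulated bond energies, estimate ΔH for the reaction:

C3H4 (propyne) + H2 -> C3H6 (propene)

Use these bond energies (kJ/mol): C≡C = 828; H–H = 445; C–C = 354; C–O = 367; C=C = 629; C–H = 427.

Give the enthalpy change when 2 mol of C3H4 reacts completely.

ΔH = −420 kJ

Bonds broken (reactants):
  C≡C: 1 × 828 = 828
  C–C: 1 × 354 = 354
  C–H: 4 × 427 = 1708
  H–H: 1 × 445 = 445
  Σ(broken) = 3335 kJ
Bonds formed (products):
  C–C: 1 × 354 = 354
  C–H: 6 × 427 = 2562
  C=C: 1 × 629 = 629
  Σ(formed) = 3545 kJ
ΔH = Σ(broken) − Σ(formed) = 3335 − 3545 = −210 kJ
For 2× the reaction as written: 2 × (−210) = −420 kJ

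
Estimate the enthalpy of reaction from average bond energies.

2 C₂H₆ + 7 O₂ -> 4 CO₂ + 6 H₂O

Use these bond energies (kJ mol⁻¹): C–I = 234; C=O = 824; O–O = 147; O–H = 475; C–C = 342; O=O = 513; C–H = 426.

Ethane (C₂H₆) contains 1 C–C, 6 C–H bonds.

Bonds broken (reactants):
  C–C: 2 × 342 = 684
  C–H: 12 × 426 = 5112
  O=O: 7 × 513 = 3591
  Σ(broken) = 9387 kJ
Bonds formed (products):
  C=O: 8 × 824 = 6592
  O–H: 12 × 475 = 5700
  Σ(formed) = 12292 kJ
ΔH = Σ(broken) − Σ(formed) = 9387 − 12292 = −2905 kJ

ΔH ≈ −2905 kJ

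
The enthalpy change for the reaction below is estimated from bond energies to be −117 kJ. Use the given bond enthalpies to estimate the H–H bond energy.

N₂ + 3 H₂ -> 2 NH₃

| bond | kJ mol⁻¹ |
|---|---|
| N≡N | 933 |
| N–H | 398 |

D(H–H) ≈ 446 kJ/mol

Let D be the H–H bond energy.
Σ(broken) = 3×D + 1×933 = 933 + 3D
Σ(formed) = 6×398 = 2388
ΔH = Σ(broken) − Σ(formed) = (933 + 3D) − (2388) = −1455 + 3D
Setting this equal to −117 kJ gives 3D = 1338, so D = 446 kJ/mol.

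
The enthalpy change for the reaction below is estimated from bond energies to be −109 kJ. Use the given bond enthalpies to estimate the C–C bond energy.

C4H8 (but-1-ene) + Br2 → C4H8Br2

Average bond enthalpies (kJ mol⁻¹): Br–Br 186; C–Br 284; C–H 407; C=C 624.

Let D be the C–C bond energy.
Σ(broken) = 1×186 + 2×D + 8×407 + 1×624 = 4066 + 2D
Σ(formed) = 2×284 + 3×D + 8×407 = 3824 + 3D
ΔH = Σ(broken) − Σ(formed) = (4066 + 2D) − (3824 + 3D) = +242 − D
Setting this equal to −109 kJ gives D = 351 kJ/mol.

D(C–C) ≈ 351 kJ/mol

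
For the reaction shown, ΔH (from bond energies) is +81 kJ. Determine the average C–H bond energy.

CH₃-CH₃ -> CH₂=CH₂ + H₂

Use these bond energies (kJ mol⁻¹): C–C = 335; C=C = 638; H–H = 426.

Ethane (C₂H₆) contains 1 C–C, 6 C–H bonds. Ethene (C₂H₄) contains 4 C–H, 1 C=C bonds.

Let D be the C–H bond energy.
Σ(broken) = 1×335 + 6×D = 335 + 6D
Σ(formed) = 4×D + 1×638 + 1×426 = 1064 + 4D
ΔH = Σ(broken) − Σ(formed) = (335 + 6D) − (1064 + 4D) = −729 + 2D
Setting this equal to +81 kJ gives 2D = 810, so D = 405 kJ/mol.

D(C–H) ≈ 405 kJ/mol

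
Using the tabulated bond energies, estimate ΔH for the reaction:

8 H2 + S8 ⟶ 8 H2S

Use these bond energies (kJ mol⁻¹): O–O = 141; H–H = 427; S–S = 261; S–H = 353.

ΔH ≈ −144 kJ

Bonds broken (reactants):
  H–H: 8 × 427 = 3416
  S–S: 8 × 261 = 2088
  Σ(broken) = 5504 kJ
Bonds formed (products):
  S–H: 16 × 353 = 5648
  Σ(formed) = 5648 kJ
ΔH = Σ(broken) − Σ(formed) = 5504 − 5648 = −144 kJ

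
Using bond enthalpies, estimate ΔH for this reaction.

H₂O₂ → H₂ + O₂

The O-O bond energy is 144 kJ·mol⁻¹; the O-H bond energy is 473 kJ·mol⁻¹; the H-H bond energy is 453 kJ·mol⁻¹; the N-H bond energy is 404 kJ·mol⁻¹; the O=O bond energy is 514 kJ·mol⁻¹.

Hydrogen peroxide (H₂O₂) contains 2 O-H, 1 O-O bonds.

ΔH ≈ +123 kJ

Bonds broken (reactants):
  O-H: 2 × 473 = 946
  O-O: 1 × 144 = 144
  Σ(broken) = 1090 kJ
Bonds formed (products):
  H-H: 1 × 453 = 453
  O=O: 1 × 514 = 514
  Σ(formed) = 967 kJ
ΔH = Σ(broken) − Σ(formed) = 1090 − 967 = +123 kJ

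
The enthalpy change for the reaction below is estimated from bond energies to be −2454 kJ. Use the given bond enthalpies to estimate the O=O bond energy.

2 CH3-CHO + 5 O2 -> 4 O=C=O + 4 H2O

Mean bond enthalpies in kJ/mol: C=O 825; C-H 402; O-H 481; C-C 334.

D(O=O) ≈ 492 kJ/mol

Let D be the O=O bond energy.
Σ(broken) = 2×334 + 8×402 + 2×825 + 5×D = 5534 + 5D
Σ(formed) = 8×825 + 8×481 = 10448
ΔH = Σ(broken) − Σ(formed) = (5534 + 5D) − (10448) = −4914 + 5D
Setting this equal to −2454 kJ gives 5D = 2460, so D = 492 kJ/mol.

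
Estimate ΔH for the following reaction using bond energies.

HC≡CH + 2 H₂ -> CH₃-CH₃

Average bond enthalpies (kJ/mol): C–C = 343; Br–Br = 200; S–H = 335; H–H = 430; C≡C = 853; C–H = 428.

Bonds broken (reactants):
  C≡C: 1 × 853 = 853
  C–H: 2 × 428 = 856
  H–H: 2 × 430 = 860
  Σ(broken) = 2569 kJ
Bonds formed (products):
  C–C: 1 × 343 = 343
  C–H: 6 × 428 = 2568
  Σ(formed) = 2911 kJ
ΔH = Σ(broken) − Σ(formed) = 2569 − 2911 = −342 kJ

ΔH ≈ −342 kJ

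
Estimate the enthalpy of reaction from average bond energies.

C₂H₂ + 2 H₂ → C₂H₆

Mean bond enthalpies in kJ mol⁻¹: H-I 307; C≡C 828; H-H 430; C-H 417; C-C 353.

ΔH ≈ −333 kJ

Bonds broken (reactants):
  C≡C: 1 × 828 = 828
  C-H: 2 × 417 = 834
  H-H: 2 × 430 = 860
  Σ(broken) = 2522 kJ
Bonds formed (products):
  C-C: 1 × 353 = 353
  C-H: 6 × 417 = 2502
  Σ(formed) = 2855 kJ
ΔH = Σ(broken) − Σ(formed) = 2522 − 2855 = −333 kJ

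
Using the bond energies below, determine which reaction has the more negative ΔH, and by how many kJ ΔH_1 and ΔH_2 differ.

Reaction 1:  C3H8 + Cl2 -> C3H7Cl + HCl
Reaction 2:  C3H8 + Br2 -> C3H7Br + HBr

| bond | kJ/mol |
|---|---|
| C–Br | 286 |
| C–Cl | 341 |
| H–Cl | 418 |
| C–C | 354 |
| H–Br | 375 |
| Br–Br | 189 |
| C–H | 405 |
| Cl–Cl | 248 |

Reaction 1:
  Bonds broken (reactants):
    C–C: 2 × 354 = 708
    C–H: 8 × 405 = 3240
    Cl–Cl: 1 × 248 = 248
    Σ(broken) = 4196 kJ
  Bonds formed (products):
    C–C: 2 × 354 = 708
    C–Cl: 1 × 341 = 341
    C–H: 7 × 405 = 2835
    H–Cl: 1 × 418 = 418
    Σ(formed) = 4302 kJ
  ΔH_1 = 4196 − 4302 = −106 kJ
Reaction 2:
  Bonds broken (reactants):
    Br–Br: 1 × 189 = 189
    C–C: 2 × 354 = 708
    C–H: 8 × 405 = 3240
    Σ(broken) = 4137 kJ
  Bonds formed (products):
    C–Br: 1 × 286 = 286
    C–C: 2 × 354 = 708
    C–H: 7 × 405 = 2835
    H–Br: 1 × 375 = 375
    Σ(formed) = 4204 kJ
  ΔH_2 = 4137 − 4204 = −67 kJ
ΔH_1 − ΔH_2 = −39 kJ, so reaction 1 has the more negative ΔH; |ΔH_1 − ΔH_2| = 39 kJ.

Reaction 1, by 39 kJ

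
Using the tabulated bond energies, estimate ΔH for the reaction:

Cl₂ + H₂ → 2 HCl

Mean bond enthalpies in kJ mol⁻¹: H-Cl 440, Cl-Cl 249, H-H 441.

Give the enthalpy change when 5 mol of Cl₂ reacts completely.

ΔH = −950 kJ

Bonds broken (reactants):
  Cl-Cl: 1 × 249 = 249
  H-H: 1 × 441 = 441
  Σ(broken) = 690 kJ
Bonds formed (products):
  H-Cl: 2 × 440 = 880
  Σ(formed) = 880 kJ
ΔH = Σ(broken) − Σ(formed) = 690 − 880 = −190 kJ
For 5× the reaction as written: 5 × (−190) = −950 kJ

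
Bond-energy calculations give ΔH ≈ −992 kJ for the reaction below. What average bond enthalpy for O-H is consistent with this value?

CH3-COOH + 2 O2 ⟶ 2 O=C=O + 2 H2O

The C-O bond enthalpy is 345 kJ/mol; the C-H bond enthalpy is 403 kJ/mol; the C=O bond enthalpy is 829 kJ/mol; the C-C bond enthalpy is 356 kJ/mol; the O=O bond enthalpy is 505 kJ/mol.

D(O-H) ≈ 475 kJ/mol

Let D be the O-H bond energy.
Σ(broken) = 1×356 + 3×403 + 1×345 + 1×829 + 1×D + 2×505 = 3749 + D
Σ(formed) = 4×829 + 4×D = 3316 + 4D
ΔH = Σ(broken) − Σ(formed) = (3749 + D) − (3316 + 4D) = +433 − 3D
Setting this equal to −992 kJ gives 3D = 1425, so D = 475 kJ/mol.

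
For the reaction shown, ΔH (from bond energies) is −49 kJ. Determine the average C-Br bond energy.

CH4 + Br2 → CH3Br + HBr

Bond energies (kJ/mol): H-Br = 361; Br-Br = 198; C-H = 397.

Let D be the C-Br bond energy.
Σ(broken) = 1×198 + 4×397 = 1786
Σ(formed) = 1×D + 3×397 + 1×361 = 1552 + D
ΔH = Σ(broken) − Σ(formed) = (1786) − (1552 + D) = +234 − D
Setting this equal to −49 kJ gives D = 283 kJ/mol.

D(C-Br) ≈ 283 kJ/mol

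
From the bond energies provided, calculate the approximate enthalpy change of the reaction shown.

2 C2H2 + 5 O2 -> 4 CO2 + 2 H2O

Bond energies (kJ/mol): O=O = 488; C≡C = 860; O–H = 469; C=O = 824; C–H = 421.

ΔH ≈ −2624 kJ

Bonds broken (reactants):
  C≡C: 2 × 860 = 1720
  C–H: 4 × 421 = 1684
  O=O: 5 × 488 = 2440
  Σ(broken) = 5844 kJ
Bonds formed (products):
  C=O: 8 × 824 = 6592
  O–H: 4 × 469 = 1876
  Σ(formed) = 8468 kJ
ΔH = Σ(broken) − Σ(formed) = 5844 − 8468 = −2624 kJ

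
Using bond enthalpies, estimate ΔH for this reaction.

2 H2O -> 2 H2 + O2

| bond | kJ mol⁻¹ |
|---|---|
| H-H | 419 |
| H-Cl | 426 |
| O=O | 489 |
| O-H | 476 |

Bonds broken (reactants):
  O-H: 4 × 476 = 1904
  Σ(broken) = 1904 kJ
Bonds formed (products):
  H-H: 2 × 419 = 838
  O=O: 1 × 489 = 489
  Σ(formed) = 1327 kJ
ΔH = Σ(broken) − Σ(formed) = 1904 − 1327 = +577 kJ

ΔH ≈ +577 kJ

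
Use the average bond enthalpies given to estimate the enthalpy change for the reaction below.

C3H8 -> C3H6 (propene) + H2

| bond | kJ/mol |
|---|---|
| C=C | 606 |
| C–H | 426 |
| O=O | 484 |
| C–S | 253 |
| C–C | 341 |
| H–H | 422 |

Bonds broken (reactants):
  C–C: 2 × 341 = 682
  C–H: 8 × 426 = 3408
  Σ(broken) = 4090 kJ
Bonds formed (products):
  C–C: 1 × 341 = 341
  C–H: 6 × 426 = 2556
  C=C: 1 × 606 = 606
  H–H: 1 × 422 = 422
  Σ(formed) = 3925 kJ
ΔH = Σ(broken) − Σ(formed) = 4090 − 3925 = +165 kJ

ΔH ≈ +165 kJ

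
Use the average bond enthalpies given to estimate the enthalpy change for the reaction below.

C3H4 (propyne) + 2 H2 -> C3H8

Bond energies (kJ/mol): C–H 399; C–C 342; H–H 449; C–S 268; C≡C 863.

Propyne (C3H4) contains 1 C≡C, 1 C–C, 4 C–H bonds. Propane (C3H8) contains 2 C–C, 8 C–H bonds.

Bonds broken (reactants):
  C≡C: 1 × 863 = 863
  C–C: 1 × 342 = 342
  C–H: 4 × 399 = 1596
  H–H: 2 × 449 = 898
  Σ(broken) = 3699 kJ
Bonds formed (products):
  C–C: 2 × 342 = 684
  C–H: 8 × 399 = 3192
  Σ(formed) = 3876 kJ
ΔH = Σ(broken) − Σ(formed) = 3699 − 3876 = −177 kJ

ΔH ≈ −177 kJ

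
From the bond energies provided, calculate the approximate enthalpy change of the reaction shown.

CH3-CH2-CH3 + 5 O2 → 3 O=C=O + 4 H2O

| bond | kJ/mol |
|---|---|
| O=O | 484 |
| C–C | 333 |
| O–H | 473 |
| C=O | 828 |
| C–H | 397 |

ΔH ≈ −2490 kJ

Bonds broken (reactants):
  C–C: 2 × 333 = 666
  C–H: 8 × 397 = 3176
  O=O: 5 × 484 = 2420
  Σ(broken) = 6262 kJ
Bonds formed (products):
  C=O: 6 × 828 = 4968
  O–H: 8 × 473 = 3784
  Σ(formed) = 8752 kJ
ΔH = Σ(broken) − Σ(formed) = 6262 − 8752 = −2490 kJ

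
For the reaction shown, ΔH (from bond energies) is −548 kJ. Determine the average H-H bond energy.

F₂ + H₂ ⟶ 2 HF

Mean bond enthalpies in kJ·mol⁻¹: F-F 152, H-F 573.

Let D be the H-H bond energy.
Σ(broken) = 1×152 + 1×D = 152 + D
Σ(formed) = 2×573 = 1146
ΔH = Σ(broken) − Σ(formed) = (152 + D) − (1146) = −994 + D
Setting this equal to −548 kJ gives D = 446 kJ/mol.

D(H-H) ≈ 446 kJ/mol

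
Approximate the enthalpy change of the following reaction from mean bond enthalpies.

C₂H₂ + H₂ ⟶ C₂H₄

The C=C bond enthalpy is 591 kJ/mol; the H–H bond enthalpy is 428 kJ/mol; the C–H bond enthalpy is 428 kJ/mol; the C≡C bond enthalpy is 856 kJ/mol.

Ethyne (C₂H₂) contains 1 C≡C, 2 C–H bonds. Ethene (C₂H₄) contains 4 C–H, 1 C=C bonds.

ΔH ≈ −163 kJ

Bonds broken (reactants):
  C≡C: 1 × 856 = 856
  C–H: 2 × 428 = 856
  H–H: 1 × 428 = 428
  Σ(broken) = 2140 kJ
Bonds formed (products):
  C–H: 4 × 428 = 1712
  C=C: 1 × 591 = 591
  Σ(formed) = 2303 kJ
ΔH = Σ(broken) − Σ(formed) = 2140 − 2303 = −163 kJ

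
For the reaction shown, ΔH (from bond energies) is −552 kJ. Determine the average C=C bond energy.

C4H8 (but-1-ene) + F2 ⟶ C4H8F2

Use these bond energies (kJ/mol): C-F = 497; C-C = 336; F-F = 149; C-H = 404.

D(C=C) ≈ 629 kJ/mol

Let D be the C=C bond energy.
Σ(broken) = 2×336 + 8×404 + 1×D + 1×149 = 4053 + D
Σ(formed) = 3×336 + 2×497 + 8×404 = 5234
ΔH = Σ(broken) − Σ(formed) = (4053 + D) − (5234) = −1181 + D
Setting this equal to −552 kJ gives D = 629 kJ/mol.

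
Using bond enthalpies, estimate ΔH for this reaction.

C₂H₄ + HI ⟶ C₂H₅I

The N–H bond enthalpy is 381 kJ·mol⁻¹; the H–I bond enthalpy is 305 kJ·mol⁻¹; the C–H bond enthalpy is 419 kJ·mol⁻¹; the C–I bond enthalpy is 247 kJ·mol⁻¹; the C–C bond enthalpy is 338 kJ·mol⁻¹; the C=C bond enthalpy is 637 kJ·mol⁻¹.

Bonds broken (reactants):
  C–H: 4 × 419 = 1676
  C=C: 1 × 637 = 637
  H–I: 1 × 305 = 305
  Σ(broken) = 2618 kJ
Bonds formed (products):
  C–C: 1 × 338 = 338
  C–H: 5 × 419 = 2095
  C–I: 1 × 247 = 247
  Σ(formed) = 2680 kJ
ΔH = Σ(broken) − Σ(formed) = 2618 − 2680 = −62 kJ

ΔH ≈ −62 kJ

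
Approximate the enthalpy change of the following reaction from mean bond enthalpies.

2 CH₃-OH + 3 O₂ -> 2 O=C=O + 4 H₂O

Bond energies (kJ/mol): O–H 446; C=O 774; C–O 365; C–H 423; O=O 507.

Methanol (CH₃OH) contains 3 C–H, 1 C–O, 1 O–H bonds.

ΔH ≈ −983 kJ

Bonds broken (reactants):
  C–H: 6 × 423 = 2538
  C–O: 2 × 365 = 730
  O–H: 2 × 446 = 892
  O=O: 3 × 507 = 1521
  Σ(broken) = 5681 kJ
Bonds formed (products):
  C=O: 4 × 774 = 3096
  O–H: 8 × 446 = 3568
  Σ(formed) = 6664 kJ
ΔH = Σ(broken) − Σ(formed) = 5681 − 6664 = −983 kJ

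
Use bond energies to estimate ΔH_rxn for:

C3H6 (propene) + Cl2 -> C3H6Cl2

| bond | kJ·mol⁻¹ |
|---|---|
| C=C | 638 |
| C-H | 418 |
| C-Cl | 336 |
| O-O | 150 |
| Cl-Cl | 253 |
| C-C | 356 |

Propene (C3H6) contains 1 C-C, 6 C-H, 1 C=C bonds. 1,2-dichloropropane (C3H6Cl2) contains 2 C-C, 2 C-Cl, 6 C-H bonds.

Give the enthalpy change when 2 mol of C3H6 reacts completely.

Bonds broken (reactants):
  C-C: 1 × 356 = 356
  C-H: 6 × 418 = 2508
  C=C: 1 × 638 = 638
  Cl-Cl: 1 × 253 = 253
  Σ(broken) = 3755 kJ
Bonds formed (products):
  C-C: 2 × 356 = 712
  C-Cl: 2 × 336 = 672
  C-H: 6 × 418 = 2508
  Σ(formed) = 3892 kJ
ΔH = Σ(broken) − Σ(formed) = 3755 − 3892 = −137 kJ
For 2× the reaction as written: 2 × (−137) = −274 kJ

ΔH = −274 kJ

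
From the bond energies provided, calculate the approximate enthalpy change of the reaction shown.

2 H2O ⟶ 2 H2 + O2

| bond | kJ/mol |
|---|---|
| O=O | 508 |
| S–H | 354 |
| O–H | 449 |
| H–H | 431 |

ΔH ≈ +426 kJ

Bonds broken (reactants):
  O–H: 4 × 449 = 1796
  Σ(broken) = 1796 kJ
Bonds formed (products):
  H–H: 2 × 431 = 862
  O=O: 1 × 508 = 508
  Σ(formed) = 1370 kJ
ΔH = Σ(broken) − Σ(formed) = 1796 − 1370 = +426 kJ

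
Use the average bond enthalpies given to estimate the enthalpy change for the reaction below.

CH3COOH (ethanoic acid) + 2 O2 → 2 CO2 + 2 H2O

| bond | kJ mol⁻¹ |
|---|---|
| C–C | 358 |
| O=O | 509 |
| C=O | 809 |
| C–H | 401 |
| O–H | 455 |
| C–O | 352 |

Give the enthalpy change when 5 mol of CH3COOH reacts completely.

Bonds broken (reactants):
  C–C: 1 × 358 = 358
  C–H: 3 × 401 = 1203
  C–O: 1 × 352 = 352
  C=O: 1 × 809 = 809
  O–H: 1 × 455 = 455
  O=O: 2 × 509 = 1018
  Σ(broken) = 4195 kJ
Bonds formed (products):
  C=O: 4 × 809 = 3236
  O–H: 4 × 455 = 1820
  Σ(formed) = 5056 kJ
ΔH = Σ(broken) − Σ(formed) = 4195 − 5056 = −861 kJ
For 5× the reaction as written: 5 × (−861) = −4305 kJ

ΔH = −4305 kJ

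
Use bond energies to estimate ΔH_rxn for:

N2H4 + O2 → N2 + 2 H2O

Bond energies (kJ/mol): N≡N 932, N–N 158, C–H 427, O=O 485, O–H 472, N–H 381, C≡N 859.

Bonds broken (reactants):
  N–H: 4 × 381 = 1524
  N–N: 1 × 158 = 158
  O=O: 1 × 485 = 485
  Σ(broken) = 2167 kJ
Bonds formed (products):
  N≡N: 1 × 932 = 932
  O–H: 4 × 472 = 1888
  Σ(formed) = 2820 kJ
ΔH = Σ(broken) − Σ(formed) = 2167 − 2820 = −653 kJ

ΔH ≈ −653 kJ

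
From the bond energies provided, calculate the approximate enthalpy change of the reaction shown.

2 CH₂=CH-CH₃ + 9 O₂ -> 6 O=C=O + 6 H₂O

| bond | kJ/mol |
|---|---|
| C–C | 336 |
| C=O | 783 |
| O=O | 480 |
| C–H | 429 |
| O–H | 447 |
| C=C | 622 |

Bonds broken (reactants):
  C–C: 2 × 336 = 672
  C–H: 12 × 429 = 5148
  C=C: 2 × 622 = 1244
  O=O: 9 × 480 = 4320
  Σ(broken) = 11384 kJ
Bonds formed (products):
  C=O: 12 × 783 = 9396
  O–H: 12 × 447 = 5364
  Σ(formed) = 14760 kJ
ΔH = Σ(broken) − Σ(formed) = 11384 − 14760 = −3376 kJ

ΔH ≈ −3376 kJ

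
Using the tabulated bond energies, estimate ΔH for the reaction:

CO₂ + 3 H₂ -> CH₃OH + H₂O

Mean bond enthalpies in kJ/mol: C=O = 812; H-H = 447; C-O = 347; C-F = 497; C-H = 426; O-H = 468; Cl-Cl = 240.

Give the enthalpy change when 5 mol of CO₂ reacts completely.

ΔH = −320 kJ

Bonds broken (reactants):
  C=O: 2 × 812 = 1624
  H-H: 3 × 447 = 1341
  Σ(broken) = 2965 kJ
Bonds formed (products):
  C-H: 3 × 426 = 1278
  C-O: 1 × 347 = 347
  O-H: 3 × 468 = 1404
  Σ(formed) = 3029 kJ
ΔH = Σ(broken) − Σ(formed) = 2965 − 3029 = −64 kJ
For 5× the reaction as written: 5 × (−64) = −320 kJ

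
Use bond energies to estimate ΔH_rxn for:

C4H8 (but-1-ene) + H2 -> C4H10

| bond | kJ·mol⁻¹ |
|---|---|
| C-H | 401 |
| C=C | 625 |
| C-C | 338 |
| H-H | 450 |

ΔH ≈ −65 kJ

Bonds broken (reactants):
  C-C: 2 × 338 = 676
  C-H: 8 × 401 = 3208
  C=C: 1 × 625 = 625
  H-H: 1 × 450 = 450
  Σ(broken) = 4959 kJ
Bonds formed (products):
  C-C: 3 × 338 = 1014
  C-H: 10 × 401 = 4010
  Σ(formed) = 5024 kJ
ΔH = Σ(broken) − Σ(formed) = 4959 − 5024 = −65 kJ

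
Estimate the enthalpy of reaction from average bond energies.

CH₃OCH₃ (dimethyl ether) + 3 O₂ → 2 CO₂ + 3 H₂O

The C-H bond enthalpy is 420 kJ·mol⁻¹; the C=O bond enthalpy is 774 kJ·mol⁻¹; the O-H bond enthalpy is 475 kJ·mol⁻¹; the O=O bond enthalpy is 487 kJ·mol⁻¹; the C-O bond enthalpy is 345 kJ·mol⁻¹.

ΔH ≈ −1275 kJ

Bonds broken (reactants):
  C-H: 6 × 420 = 2520
  C-O: 2 × 345 = 690
  O=O: 3 × 487 = 1461
  Σ(broken) = 4671 kJ
Bonds formed (products):
  C=O: 4 × 774 = 3096
  O-H: 6 × 475 = 2850
  Σ(formed) = 5946 kJ
ΔH = Σ(broken) − Σ(formed) = 4671 − 5946 = −1275 kJ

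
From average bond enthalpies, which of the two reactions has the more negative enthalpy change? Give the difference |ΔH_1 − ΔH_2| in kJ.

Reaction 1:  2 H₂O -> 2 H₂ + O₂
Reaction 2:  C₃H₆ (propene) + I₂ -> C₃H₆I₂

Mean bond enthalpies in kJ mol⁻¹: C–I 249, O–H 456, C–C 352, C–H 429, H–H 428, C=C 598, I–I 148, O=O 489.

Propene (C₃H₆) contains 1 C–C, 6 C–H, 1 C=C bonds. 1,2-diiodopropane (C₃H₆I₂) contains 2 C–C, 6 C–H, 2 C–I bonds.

Reaction 1:
  Bonds broken (reactants):
    O–H: 4 × 456 = 1824
    Σ(broken) = 1824 kJ
  Bonds formed (products):
    H–H: 2 × 428 = 856
    O=O: 1 × 489 = 489
    Σ(formed) = 1345 kJ
  ΔH_1 = 1824 − 1345 = +479 kJ
Reaction 2:
  Bonds broken (reactants):
    C–C: 1 × 352 = 352
    C–H: 6 × 429 = 2574
    C=C: 1 × 598 = 598
    I–I: 1 × 148 = 148
    Σ(broken) = 3672 kJ
  Bonds formed (products):
    C–C: 2 × 352 = 704
    C–H: 6 × 429 = 2574
    C–I: 2 × 249 = 498
    Σ(formed) = 3776 kJ
  ΔH_2 = 3672 − 3776 = −104 kJ
ΔH_1 − ΔH_2 = +583 kJ, so reaction 2 has the more negative ΔH; |ΔH_1 − ΔH_2| = 583 kJ.

Reaction 2, by 583 kJ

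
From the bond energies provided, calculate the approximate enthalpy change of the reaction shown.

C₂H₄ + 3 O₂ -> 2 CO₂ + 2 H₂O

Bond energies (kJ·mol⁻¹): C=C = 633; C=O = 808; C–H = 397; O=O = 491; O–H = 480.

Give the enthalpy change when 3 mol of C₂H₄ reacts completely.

ΔH = −4374 kJ

Bonds broken (reactants):
  C–H: 4 × 397 = 1588
  C=C: 1 × 633 = 633
  O=O: 3 × 491 = 1473
  Σ(broken) = 3694 kJ
Bonds formed (products):
  C=O: 4 × 808 = 3232
  O–H: 4 × 480 = 1920
  Σ(formed) = 5152 kJ
ΔH = Σ(broken) − Σ(formed) = 3694 − 5152 = −1458 kJ
For 3× the reaction as written: 3 × (−1458) = −4374 kJ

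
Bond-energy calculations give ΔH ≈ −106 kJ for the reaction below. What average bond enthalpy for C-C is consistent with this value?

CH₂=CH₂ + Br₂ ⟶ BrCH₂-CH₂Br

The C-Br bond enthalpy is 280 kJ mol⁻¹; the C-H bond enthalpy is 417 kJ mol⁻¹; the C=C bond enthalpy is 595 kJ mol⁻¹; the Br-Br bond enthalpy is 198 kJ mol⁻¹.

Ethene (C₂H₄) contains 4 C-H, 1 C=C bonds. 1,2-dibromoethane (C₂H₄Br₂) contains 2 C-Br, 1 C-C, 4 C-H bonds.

Let D be the C-C bond energy.
Σ(broken) = 1×198 + 4×417 + 1×595 = 2461
Σ(formed) = 2×280 + 1×D + 4×417 = 2228 + D
ΔH = Σ(broken) − Σ(formed) = (2461) − (2228 + D) = +233 − D
Setting this equal to −106 kJ gives D = 339 kJ/mol.

D(C-C) ≈ 339 kJ/mol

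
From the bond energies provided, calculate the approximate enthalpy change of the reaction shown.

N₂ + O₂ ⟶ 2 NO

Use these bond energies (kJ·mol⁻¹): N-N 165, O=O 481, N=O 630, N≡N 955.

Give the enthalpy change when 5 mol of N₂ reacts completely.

ΔH = +880 kJ

Bonds broken (reactants):
  N≡N: 1 × 955 = 955
  O=O: 1 × 481 = 481
  Σ(broken) = 1436 kJ
Bonds formed (products):
  N=O: 2 × 630 = 1260
  Σ(formed) = 1260 kJ
ΔH = Σ(broken) − Σ(formed) = 1436 − 1260 = +176 kJ
For 5× the reaction as written: 5 × (+176) = +880 kJ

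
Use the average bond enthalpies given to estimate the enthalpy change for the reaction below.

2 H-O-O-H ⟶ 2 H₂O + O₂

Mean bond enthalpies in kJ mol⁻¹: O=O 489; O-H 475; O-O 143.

ΔH ≈ −203 kJ

Bonds broken (reactants):
  O-H: 4 × 475 = 1900
  O-O: 2 × 143 = 286
  Σ(broken) = 2186 kJ
Bonds formed (products):
  O-H: 4 × 475 = 1900
  O=O: 1 × 489 = 489
  Σ(formed) = 2389 kJ
ΔH = Σ(broken) − Σ(formed) = 2186 − 2389 = −203 kJ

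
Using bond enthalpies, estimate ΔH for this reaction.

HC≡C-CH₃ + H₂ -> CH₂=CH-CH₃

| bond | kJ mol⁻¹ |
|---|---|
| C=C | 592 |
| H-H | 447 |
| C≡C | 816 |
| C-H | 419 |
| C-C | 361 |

Bonds broken (reactants):
  C≡C: 1 × 816 = 816
  C-C: 1 × 361 = 361
  C-H: 4 × 419 = 1676
  H-H: 1 × 447 = 447
  Σ(broken) = 3300 kJ
Bonds formed (products):
  C-C: 1 × 361 = 361
  C-H: 6 × 419 = 2514
  C=C: 1 × 592 = 592
  Σ(formed) = 3467 kJ
ΔH = Σ(broken) − Σ(formed) = 3300 − 3467 = −167 kJ

ΔH ≈ −167 kJ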